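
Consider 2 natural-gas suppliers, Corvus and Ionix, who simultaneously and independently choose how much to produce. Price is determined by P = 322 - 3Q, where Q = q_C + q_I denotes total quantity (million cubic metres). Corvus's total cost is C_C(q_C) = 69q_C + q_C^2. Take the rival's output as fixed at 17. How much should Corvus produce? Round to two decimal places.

25.25

With the rival's output fixed at 17, Corvus's profit is π_C = (322 - 3·17 - 3q_C)q_C - (69q_C + q_C²) = (271 - 3q_C)q_C - (69q_C + q_C²).
∂π_C/∂q_C = 202 - 8q_C = 0, so q_C = 101/4.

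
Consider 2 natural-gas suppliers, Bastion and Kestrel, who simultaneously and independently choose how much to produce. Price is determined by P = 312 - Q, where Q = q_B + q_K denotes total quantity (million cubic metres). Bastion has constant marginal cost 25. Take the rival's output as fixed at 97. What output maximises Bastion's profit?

95

With the rival's output fixed at 97, Bastion's profit is π_B = (312 - 97 - q_B)q_B - (25q_B) = (215 - q_B)q_B - (25q_B).
∂π_B/∂q_B = 190 - 2q_B = 0, so q_B = 95.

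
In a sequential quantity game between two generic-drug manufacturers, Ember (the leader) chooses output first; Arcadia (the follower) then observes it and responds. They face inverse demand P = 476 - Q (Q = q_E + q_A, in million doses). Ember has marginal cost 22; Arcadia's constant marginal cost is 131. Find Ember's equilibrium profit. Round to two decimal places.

39621.13

The follower Arcadia best-responds to any q_E: π_A = (476 - Q)q_A - 131q_A.
Follower FOC: 345 - q_E - 2q_A = 0, so q_A(q_E) = (345 - q_E)/2.
Ember substitutes q_A(q_E) into its own profit: π_E = q_E(476 - q_E - (345 - q_E)/2) - 22q_E = (607/2 - (1/2)q_E)q_E - 22q_E.
Leader FOC: 563/2 - q_E = 0, so q_E = 563/2.
Then q_A = (345 - 563/2)/2 = 127/4.
Price P = 476 - 1253/4 = 651/4.
Ember's profit: (651/4 - 22)·(563/2) = 39621.1250.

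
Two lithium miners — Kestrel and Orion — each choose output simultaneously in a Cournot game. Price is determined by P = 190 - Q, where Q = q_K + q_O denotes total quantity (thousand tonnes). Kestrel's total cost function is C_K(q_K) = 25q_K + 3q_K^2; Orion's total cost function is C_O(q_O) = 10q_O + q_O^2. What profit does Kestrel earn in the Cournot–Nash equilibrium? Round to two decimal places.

959.00

Kestrel's profit: π_K = (190 - Q)q_K - (25q_K + 3q_K²). Setting ∂π_K/∂q_K = 0: 165 - 8q_K - (q_O) = 0.
Orion's first-order condition: 180 - 4q_O - (q_K) = 0.
So q_K = (165 - q_O)/8 and q_O = (180 - q_K)/4.
Solving the pair: q_K = 480/31, q_O = 1275/31.
Price P = 190 - 1755/31 = 133.3871.
Kestrel's profit: 133.3871·(480/31) - 25·(480/31) - 3(480/31)² = 959.0010.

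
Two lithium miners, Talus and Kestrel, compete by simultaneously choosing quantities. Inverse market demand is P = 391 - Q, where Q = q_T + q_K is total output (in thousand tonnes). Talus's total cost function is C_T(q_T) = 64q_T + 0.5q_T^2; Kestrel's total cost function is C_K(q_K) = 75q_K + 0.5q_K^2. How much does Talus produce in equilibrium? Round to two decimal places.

83.13

Talus's profit: π_T = (391 - Q)q_T - (64q_T + (1/2)q_T²). Setting ∂π_T/∂q_T = 0: 327 - 3q_T - (q_K) = 0.
Kestrel's first-order condition: 316 - 3q_K - (q_T) = 0.
So q_T = (327 - q_K)/3 and q_K = (316 - q_T)/3.
Substituting one into the other gives q_T = 665/8 and q_K = 621/8.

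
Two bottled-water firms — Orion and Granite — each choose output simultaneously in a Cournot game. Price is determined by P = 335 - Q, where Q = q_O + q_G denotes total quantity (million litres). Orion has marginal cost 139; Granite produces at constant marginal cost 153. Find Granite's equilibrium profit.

Orion's profit: π_O = (335 - Q)q_O - (139q_O). Setting ∂π_O/∂q_O = 0: 196 - 2q_O - (q_G) = 0.
Granite's profit: π_G = (335 - Q)q_G - (153q_G). Setting ∂π_G/∂q_G = 0: 182 - 2q_G - (q_O) = 0.
Best responses: q_O = (196 - q_G)/2, q_G = (182 - q_O)/2.
Solving the pair: q_O = 70, q_G = 56.
Price P = 335 - 126 = 209.
Granite's profit: (209 - 153)·56 = 3136.

3136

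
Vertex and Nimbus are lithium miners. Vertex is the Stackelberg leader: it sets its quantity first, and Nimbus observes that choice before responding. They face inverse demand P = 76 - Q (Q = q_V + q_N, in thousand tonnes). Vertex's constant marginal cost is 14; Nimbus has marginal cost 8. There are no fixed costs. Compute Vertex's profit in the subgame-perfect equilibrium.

392

Solve by backward induction. Given q_V, the follower Nimbus maximises π_N = (76 - q_V - q_N)q_N - 8q_N.
Setting the follower's marginal profit to zero, 68 - q_V - 2q_N = 0, i.e. q_N = (68 - q_V)/2.
Vertex substitutes q_N(q_V) into its own profit: π_V = q_V(76 - q_V - (68 - q_V)/2) - 14q_V = (42 - (1/2)q_V)q_V - 14q_V.
Maximising: ∂π_V/∂q_V = 28 - q_V = 0, giving q_V = 28.
Then q_N = (68 - 28)/2 = 20.
Price P = 76 - 48 = 28.
Vertex's profit: (28 - 14)·28 = 392.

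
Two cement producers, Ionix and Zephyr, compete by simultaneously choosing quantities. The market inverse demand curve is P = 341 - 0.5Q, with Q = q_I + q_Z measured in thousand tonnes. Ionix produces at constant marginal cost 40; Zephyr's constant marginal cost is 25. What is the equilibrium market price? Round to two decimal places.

Ionix's profit: π_I = (341 - 0.5Q)q_I - (40q_I). Setting ∂π_I/∂q_I = 0: 301 - q_I - (1/2)(q_Z) = 0.
Zephyr's profit: π_Z = (341 - 0.5Q)q_Z - (25q_Z). Setting ∂π_Z/∂q_Z = 0: 316 - q_Z - (1/2)(q_I) = 0.
So q_I = (301 - (1/2)q_Z) and q_Z = (316 - (1/2)q_I).
Solving the pair: q_I = 572/3, q_Z = 662/3.
Total output Q = 1234/3, so price P = 341 - (1/2)·(1234/3) = 406/3.

135.33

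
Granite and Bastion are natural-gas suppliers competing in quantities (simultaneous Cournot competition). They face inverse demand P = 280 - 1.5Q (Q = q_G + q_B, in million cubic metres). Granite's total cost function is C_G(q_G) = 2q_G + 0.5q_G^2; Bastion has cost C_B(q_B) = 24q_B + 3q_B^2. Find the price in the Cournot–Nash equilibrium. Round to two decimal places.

158.89

Granite's profit: π_G = (280 - 1.5Q)q_G - (2q_G + (1/2)q_G²). Setting ∂π_G/∂q_G = 0: 278 - 4q_G - (3/2)(q_B) = 0.
Bastion's first-order condition: 256 - 9q_B - (3/2)(q_G) = 0.
Rearranging gives the reaction functions q_G = (278 - (3/2)q_B)/4 and q_B = (256 - (3/2)q_G)/9.
Solving the pair: q_G = 62.7556, q_B = 17.9852.
Total output Q = 80.7407, so price P = 280 - (3/2)·80.7407 = 1430/9.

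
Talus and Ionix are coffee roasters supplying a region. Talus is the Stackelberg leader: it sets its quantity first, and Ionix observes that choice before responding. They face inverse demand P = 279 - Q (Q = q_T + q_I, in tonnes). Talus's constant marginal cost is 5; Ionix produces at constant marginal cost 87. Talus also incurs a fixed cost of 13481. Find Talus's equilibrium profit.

Solve by backward induction. Given q_T, the follower Ionix maximises π_I = (279 - q_T - q_I)q_I - 87q_I.
∂π_I/∂q_I = 192 - q_T - 2q_I = 0 gives the reaction function q_I = (192 - q_T)/2.
Talus substitutes q_I(q_T) into its own profit: π_T = q_T(279 - q_T - (192 - q_T)/2) - 5q_T = (183 - (1/2)q_T)q_T - 5q_T.
The leader's first-order condition 178 - q_T = 0 yields q_T = 178.
Then q_I = (192 - 178)/2 = 7.
Price P = 279 - 185 = 94.
Talus's profit: (94 - 5)·178 - 13481 = 2361.

2361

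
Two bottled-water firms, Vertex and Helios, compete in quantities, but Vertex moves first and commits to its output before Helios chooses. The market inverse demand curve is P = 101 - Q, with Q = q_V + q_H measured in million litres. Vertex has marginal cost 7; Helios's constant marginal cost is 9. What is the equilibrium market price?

Solve by backward induction. Given q_V, the follower Helios maximises π_H = (101 - q_V - q_H)q_H - 9q_H.
Setting the follower's marginal profit to zero, 92 - q_V - 2q_H = 0, i.e. q_H = (92 - q_V)/2.
The leader anticipates this reaction. Substituting into P = 101 - Q gives P = 55 - (1/2)q_V, so π_V = (55 - (1/2)q_V)q_V - 7q_V.
Leader FOC: 48 - q_V = 0, so q_V = 48.
Then q_H = (92 - 48)/2 = 22.
Total output Q = 70, so price P = 101 - 70 = 31.

31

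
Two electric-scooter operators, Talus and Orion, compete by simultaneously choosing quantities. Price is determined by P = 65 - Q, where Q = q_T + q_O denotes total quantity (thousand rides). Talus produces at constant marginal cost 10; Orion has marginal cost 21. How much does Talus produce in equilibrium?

22

Talus's profit: π_T = (65 - Q)q_T - (10q_T). Setting ∂π_T/∂q_T = 0: 55 - 2q_T - (q_O) = 0.
Orion's profit: π_O = (65 - Q)q_O - (21q_O). Setting ∂π_O/∂q_O = 0: 44 - 2q_O - (q_T) = 0.
So q_T = (55 - q_O)/2 and q_O = (44 - q_T)/2.
Solving the pair: q_T = 22, q_O = 11.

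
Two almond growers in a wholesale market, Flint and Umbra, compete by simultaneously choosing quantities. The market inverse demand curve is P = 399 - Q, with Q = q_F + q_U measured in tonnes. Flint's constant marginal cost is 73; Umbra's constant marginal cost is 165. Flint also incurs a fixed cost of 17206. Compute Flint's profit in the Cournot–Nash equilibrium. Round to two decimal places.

2207.78

Flint's profit: π_F = (399 - Q)q_F - (73q_F). Setting ∂π_F/∂q_F = 0: 326 - 2q_F - (q_U) = 0.
Umbra's profit: π_U = (399 - Q)q_U - (165q_U). Setting ∂π_U/∂q_U = 0: 234 - 2q_U - (q_F) = 0.
Best responses: q_F = (326 - q_U)/2, q_U = (234 - q_F)/2.
Solving the pair: q_F = 418/3, q_U = 142/3.
Price P = 399 - 560/3 = 637/3.
Flint's profit: (637/3 - 73)·(418/3) - 17206 = 2207.7778.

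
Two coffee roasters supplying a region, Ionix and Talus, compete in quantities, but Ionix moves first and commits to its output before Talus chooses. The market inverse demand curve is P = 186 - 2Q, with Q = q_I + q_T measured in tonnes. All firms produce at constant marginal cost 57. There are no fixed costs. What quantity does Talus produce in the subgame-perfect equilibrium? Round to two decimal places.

16.13

The follower Talus best-responds to any q_I: π_T = (186 - 2Q)q_T - 57q_T.
∂π_T/∂q_T = 129 - 2q_I - 4q_T = 0 gives the reaction function q_T = (129 - 2q_I)/4.
Ionix substitutes q_T(q_I) into its own profit: π_I = q_I(186 - 2q_I - (129 - 2q_I)/2) - 57q_I = (243/2 - q_I)q_I - 57q_I.
The leader's first-order condition 129/2 - 2q_I = 0 yields q_I = 129/4.
Then q_T = (129 - 2·(129/4))/4 = 129/8.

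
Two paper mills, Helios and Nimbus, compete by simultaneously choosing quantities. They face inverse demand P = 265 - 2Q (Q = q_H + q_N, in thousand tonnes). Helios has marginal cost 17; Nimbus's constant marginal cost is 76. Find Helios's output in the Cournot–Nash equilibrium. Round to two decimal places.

51.17

Helios's profit: π_H = (265 - 2Q)q_H - (17q_H). Setting ∂π_H/∂q_H = 0: 248 - 4q_H - 2(q_N) = 0.
Nimbus's first-order condition: 189 - 4q_N - 2(q_H) = 0.
Best responses: q_H = (248 - 2q_N)/4, q_N = (189 - 2q_H)/4.
Solving the pair: q_H = 307/6, q_N = 65/3.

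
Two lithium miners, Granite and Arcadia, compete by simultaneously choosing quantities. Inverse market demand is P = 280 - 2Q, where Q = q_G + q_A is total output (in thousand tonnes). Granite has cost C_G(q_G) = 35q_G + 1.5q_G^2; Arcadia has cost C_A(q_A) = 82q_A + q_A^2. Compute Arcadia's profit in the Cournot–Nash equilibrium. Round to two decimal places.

1667.90

Granite's profit: π_G = (280 - 2Q)q_G - (35q_G + (3/2)q_G²). Setting ∂π_G/∂q_G = 0: 245 - 7q_G - 2(q_A) = 0.
Arcadia's profit: π_A = (280 - 2Q)q_A - (82q_A + q_A²). Setting ∂π_A/∂q_A = 0: 198 - 6q_A - 2(q_G) = 0.
So q_G = (245 - 2q_A)/7 and q_A = (198 - 2q_G)/6.
Substituting one into the other gives q_G = 537/19 and q_A = 448/19.
Price P = 280 - 2·(985/19) = 176.3158.
Arcadia's profit: 176.3158·(448/19) - 82·(448/19) - (448/19)² = 1667.9003.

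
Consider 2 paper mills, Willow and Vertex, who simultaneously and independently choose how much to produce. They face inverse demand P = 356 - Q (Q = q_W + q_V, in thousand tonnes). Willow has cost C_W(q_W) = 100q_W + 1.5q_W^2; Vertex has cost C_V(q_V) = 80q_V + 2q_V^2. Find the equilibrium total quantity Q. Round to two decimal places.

Willow's profit: π_W = (356 - Q)q_W - (100q_W + (3/2)q_W²). Setting ∂π_W/∂q_W = 0: 256 - 5q_W - (q_V) = 0.
Vertex's profit: π_V = (356 - Q)q_V - (80q_V + 2q_V²). Setting ∂π_V/∂q_V = 0: 276 - 6q_V - (q_W) = 0.
Best responses: q_W = (256 - q_V)/5, q_V = (276 - q_W)/6.
Solving the pair: q_W = 1260/29, q_V = 1124/29.
Total output Q = 1260/29 + 1124/29 = 82.2069.

82.21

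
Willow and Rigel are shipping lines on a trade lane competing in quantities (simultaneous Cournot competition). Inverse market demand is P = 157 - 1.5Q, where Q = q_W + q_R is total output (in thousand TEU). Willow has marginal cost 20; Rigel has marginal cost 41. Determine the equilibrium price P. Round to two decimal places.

Willow's profit: π_W = (157 - 1.5Q)q_W - (20q_W). Setting ∂π_W/∂q_W = 0: 137 - 3q_W - (3/2)(q_R) = 0.
Rigel's first-order condition: 116 - 3q_R - (3/2)(q_W) = 0.
Best responses: q_W = (137 - (3/2)q_R)/3, q_R = (116 - (3/2)q_W)/3.
Substituting one into the other gives q_W = 316/9 and q_R = 190/9.
Total output Q = 506/9, so price P = 157 - (3/2)·(506/9) = 218/3.

72.67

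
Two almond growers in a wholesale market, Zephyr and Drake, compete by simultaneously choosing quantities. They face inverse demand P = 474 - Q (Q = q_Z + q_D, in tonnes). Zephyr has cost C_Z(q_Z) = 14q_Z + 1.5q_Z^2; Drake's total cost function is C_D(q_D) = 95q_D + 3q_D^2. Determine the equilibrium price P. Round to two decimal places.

Zephyr's profit: π_Z = (474 - Q)q_Z - (14q_Z + (3/2)q_Z²). Setting ∂π_Z/∂q_Z = 0: 460 - 5q_Z - (q_D) = 0.
Drake's first-order condition: 379 - 8q_D - (q_Z) = 0.
Rearranging gives the reaction functions q_Z = (460 - q_D)/5 and q_D = (379 - q_Z)/8.
Solving the pair: q_Z = 84.6410, q_D = 1435/39.
Total output Q = 121.4359, so price P = 474 - 121.4359 = 352.5641.

352.56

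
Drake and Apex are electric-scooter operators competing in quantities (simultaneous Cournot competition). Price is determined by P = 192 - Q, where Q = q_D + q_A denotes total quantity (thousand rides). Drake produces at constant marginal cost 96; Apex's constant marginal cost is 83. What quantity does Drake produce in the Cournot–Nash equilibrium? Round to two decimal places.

27.67

Drake's profit: π_D = (192 - Q)q_D - (96q_D). Setting ∂π_D/∂q_D = 0: 96 - 2q_D - (q_A) = 0.
Apex's first-order condition: 109 - 2q_A - (q_D) = 0.
Rearranging gives the reaction functions q_D = (96 - q_A)/2 and q_A = (109 - q_D)/2.
Substituting one into the other gives q_D = 83/3 and q_A = 122/3.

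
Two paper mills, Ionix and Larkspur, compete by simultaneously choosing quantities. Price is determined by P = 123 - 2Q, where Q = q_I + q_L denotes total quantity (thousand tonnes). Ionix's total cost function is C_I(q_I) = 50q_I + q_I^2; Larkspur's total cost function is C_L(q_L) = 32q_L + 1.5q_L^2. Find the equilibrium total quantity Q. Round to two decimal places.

Ionix's profit: π_I = (123 - 2Q)q_I - (50q_I + q_I²). Setting ∂π_I/∂q_I = 0: 73 - 6q_I - 2(q_L) = 0.
Larkspur's profit: π_L = (123 - 2Q)q_L - (32q_L + (3/2)q_L²). Setting ∂π_L/∂q_L = 0: 91 - 7q_L - 2(q_I) = 0.
Rearranging gives the reaction functions q_I = (73 - 2q_L)/6 and q_L = (91 - 2q_I)/7.
Solving the pair: q_I = 329/38, q_L = 200/19.
Total output Q = 329/38 + 200/19 = 729/38.

19.18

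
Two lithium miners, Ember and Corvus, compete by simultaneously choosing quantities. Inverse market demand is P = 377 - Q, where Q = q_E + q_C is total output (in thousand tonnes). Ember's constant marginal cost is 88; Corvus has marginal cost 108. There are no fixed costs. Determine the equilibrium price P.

191

Ember's profit: π_E = (377 - Q)q_E - (88q_E). Setting ∂π_E/∂q_E = 0: 289 - 2q_E - (q_C) = 0.
Corvus's first-order condition: 269 - 2q_C - (q_E) = 0.
Rearranging gives the reaction functions q_E = (289 - q_C)/2 and q_C = (269 - q_E)/2.
Solving the pair: q_E = 103, q_C = 83.
Total output Q = 186, so price P = 377 - 186 = 191.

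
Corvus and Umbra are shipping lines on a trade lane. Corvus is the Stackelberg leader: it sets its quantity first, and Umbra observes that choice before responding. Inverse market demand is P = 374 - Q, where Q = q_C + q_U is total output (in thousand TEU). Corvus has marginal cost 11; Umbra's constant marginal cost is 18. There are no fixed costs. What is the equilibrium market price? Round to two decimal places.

103.50

The follower Umbra best-responds to any q_C: π_U = (374 - Q)q_U - 18q_U.
∂π_U/∂q_U = 356 - q_C - 2q_U = 0 gives the reaction function q_U = (356 - q_C)/2.
The leader anticipates this reaction. Substituting into P = 374 - Q gives P = 196 - (1/2)q_C, so π_C = (196 - (1/2)q_C)q_C - 11q_C.
Maximising: ∂π_C/∂q_C = 185 - q_C = 0, giving q_C = 185.
Then q_U = (356 - 185)/2 = 171/2.
Total output Q = 541/2, so price P = 374 - 541/2 = 207/2.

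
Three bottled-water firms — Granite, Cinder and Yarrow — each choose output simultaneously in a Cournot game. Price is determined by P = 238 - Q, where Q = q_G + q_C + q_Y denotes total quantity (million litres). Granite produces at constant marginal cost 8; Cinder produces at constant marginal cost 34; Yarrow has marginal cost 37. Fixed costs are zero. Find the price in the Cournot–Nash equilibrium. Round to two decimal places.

79.25

Granite's profit: π_G = (238 - Q)q_G - (8q_G). Setting ∂π_G/∂q_G = 0: 230 - 2q_G - (q_C + q_Y) = 0.
Cinder's first-order condition: 204 - 2q_C - (q_G + q_Y) = 0.
Yarrow's first-order condition: 201 - 2q_Y - (q_G + q_C) = 0.
Summing all 3 equations gives 635 − 4Q = 0, hence Q = 635/4.
Back-substituting: q_G = (230 − 635/4) = 285/4, q_C = (204 − 635/4) = 181/4, q_Y = (201 − 635/4) = 169/4.
Total output Q = 635/4, so price P = 238 - 635/4 = 317/4.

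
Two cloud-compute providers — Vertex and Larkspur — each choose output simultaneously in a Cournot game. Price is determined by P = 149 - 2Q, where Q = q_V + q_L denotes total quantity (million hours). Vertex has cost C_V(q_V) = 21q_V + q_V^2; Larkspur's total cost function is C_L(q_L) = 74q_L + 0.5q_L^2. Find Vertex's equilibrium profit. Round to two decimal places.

1065.53

Vertex's profit: π_V = (149 - 2Q)q_V - (21q_V + q_V²). Setting ∂π_V/∂q_V = 0: 128 - 6q_V - 2(q_L) = 0.
Larkspur's first-order condition: 75 - 5q_L - 2(q_V) = 0.
Best responses: q_V = (128 - 2q_L)/6, q_L = (75 - 2q_V)/5.
Substituting one into the other gives q_V = 245/13 and q_L = 97/13.
Price P = 149 - 2·(342/13) = 1253/13.
Vertex's profit: (1253/13)·(245/13) - 21·(245/13) - (245/13)² = 1065.5325.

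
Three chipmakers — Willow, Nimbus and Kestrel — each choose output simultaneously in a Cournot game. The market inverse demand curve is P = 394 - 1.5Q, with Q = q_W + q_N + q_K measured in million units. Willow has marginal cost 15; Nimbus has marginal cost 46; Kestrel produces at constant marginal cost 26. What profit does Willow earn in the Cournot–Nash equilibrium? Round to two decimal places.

Willow's profit: π_W = (394 - 1.5Q)q_W - (15q_W). Setting ∂π_W/∂q_W = 0: 379 - 3q_W - (3/2)(q_N + q_K) = 0.
Nimbus's first-order condition: 348 - 3q_N - (3/2)(q_W + q_K) = 0.
Kestrel's first-order condition: 368 - 3q_K - (3/2)(q_W + q_N) = 0.
Adding the 3 conditions: 1095 − 3Q − 3Q = 0, i.e. Q = 365/2.
Back-substituting: q_W = (379 − 1095/4)/(3/2) = 421/6, q_N = (348 − 1095/4)/(3/2) = 99/2, q_K = (368 − 1095/4)/(3/2) = 377/6.
Price P = 394 - (3/2)·(365/2) = 481/4.
Willow's profit: (481/4 - 15)·(421/6) = 7385.0417.

7385.04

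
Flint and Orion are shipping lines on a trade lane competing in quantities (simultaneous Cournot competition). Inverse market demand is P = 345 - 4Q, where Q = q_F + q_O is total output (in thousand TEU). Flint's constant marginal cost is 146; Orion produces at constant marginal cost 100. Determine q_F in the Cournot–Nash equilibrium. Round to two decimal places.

12.75

Flint's profit: π_F = (345 - 4Q)q_F - (146q_F). Setting ∂π_F/∂q_F = 0: 199 - 8q_F - 4(q_O) = 0.
Orion's profit: π_O = (345 - 4Q)q_O - (100q_O). Setting ∂π_O/∂q_O = 0: 245 - 8q_O - 4(q_F) = 0.
Rearranging gives the reaction functions q_F = (199 - 4q_O)/8 and q_O = (245 - 4q_F)/8.
Substituting one into the other gives q_F = 51/4 and q_O = 97/4.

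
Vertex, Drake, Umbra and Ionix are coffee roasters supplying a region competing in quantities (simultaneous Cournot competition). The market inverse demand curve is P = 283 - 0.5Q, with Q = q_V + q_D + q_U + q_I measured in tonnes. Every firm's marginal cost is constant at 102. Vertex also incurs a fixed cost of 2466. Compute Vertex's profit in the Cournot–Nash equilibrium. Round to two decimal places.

A representative firm's profit is π_i = q_i(283 - 0.5Q) - 102q_i.
First-order condition (treating rivals' output as given): 181 - q_i - (1/2)·Σ_{j≠i} q_j = 0.
With identical firms every q_j equals q_i, so Σ_{j≠i} q_j = 3q_i and 181 = (5/2)q_i, giving q_i = 362/5.
Price P = 283 - (1/2)·(1448/5) = 691/5.
Vertex's profit: (691/5 - 102)·(362/5) - 2466 = 154.8800.

154.88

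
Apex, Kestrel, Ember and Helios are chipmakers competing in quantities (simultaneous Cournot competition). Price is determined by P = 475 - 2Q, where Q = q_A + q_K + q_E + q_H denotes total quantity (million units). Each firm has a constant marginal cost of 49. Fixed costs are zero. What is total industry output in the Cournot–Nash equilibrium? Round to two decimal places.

A representative firm's profit is π_i = q_i(475 - 2Q) - 49q_i.
Setting ∂π_i/∂q_i = 0 with rivals' quantities fixed: 426 - 4q_i - 2·Σ_{j≠i} q_j = 0.
With identical firms every q_j equals q_i, so Σ_{j≠i} q_j = 3q_i and 426 = 10q_i, giving q_i = 213/5.
Total output Q = 213/5 + 213/5 + 213/5 + 213/5 = 852/5.

170.40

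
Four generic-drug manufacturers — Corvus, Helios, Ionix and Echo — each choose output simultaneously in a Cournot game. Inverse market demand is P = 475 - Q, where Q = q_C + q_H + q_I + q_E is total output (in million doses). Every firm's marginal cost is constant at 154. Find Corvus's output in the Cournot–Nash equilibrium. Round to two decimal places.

A representative firm's profit is π_i = q_i(475 - Q) - 154q_i.
First-order condition (treating rivals' output as given): 321 - 2q_i - Σ_{j≠i} q_j = 0.
With identical firms every q_j equals q_i, so Σ_{j≠i} q_j = 3q_i and 321 = 5q_i, giving q_i = 321/5.

64.20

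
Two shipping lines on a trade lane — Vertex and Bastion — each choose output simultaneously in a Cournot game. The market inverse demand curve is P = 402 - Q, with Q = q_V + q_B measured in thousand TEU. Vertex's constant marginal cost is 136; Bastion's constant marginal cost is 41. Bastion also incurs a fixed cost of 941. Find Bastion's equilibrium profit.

Vertex's profit: π_V = (402 - Q)q_V - (136q_V). Setting ∂π_V/∂q_V = 0: 266 - 2q_V - (q_B) = 0.
Bastion's first-order condition: 361 - 2q_B - (q_V) = 0.
So q_V = (266 - q_B)/2 and q_B = (361 - q_V)/2.
Substituting one into the other gives q_V = 57 and q_B = 152.
Price P = 402 - 209 = 193.
Bastion's profit: (193 - 41)·152 - 941 = 22163.

22163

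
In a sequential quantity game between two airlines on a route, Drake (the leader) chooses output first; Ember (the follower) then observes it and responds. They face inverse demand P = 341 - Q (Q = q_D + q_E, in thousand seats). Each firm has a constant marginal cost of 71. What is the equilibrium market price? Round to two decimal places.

Solve by backward induction. Given q_D, the follower Ember maximises π_E = (341 - q_D - q_E)q_E - 71q_E.
∂π_E/∂q_E = 270 - q_D - 2q_E = 0 gives the reaction function q_E = (270 - q_D)/2.
The leader anticipates this reaction. Substituting into P = 341 - Q gives P = 206 - (1/2)q_D, so π_D = (206 - (1/2)q_D)q_D - 71q_D.
The leader's first-order condition 135 - q_D = 0 yields q_D = 135.
Then q_E = (270 - 135)/2 = 135/2.
Total output Q = 405/2, so price P = 341 - 405/2 = 277/2.

138.50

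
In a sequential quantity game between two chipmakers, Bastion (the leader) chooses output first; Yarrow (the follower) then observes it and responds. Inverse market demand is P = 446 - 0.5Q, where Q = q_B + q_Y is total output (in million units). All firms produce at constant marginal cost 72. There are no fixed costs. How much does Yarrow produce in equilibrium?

187

Solve by backward induction. Given q_B, the follower Yarrow maximises π_Y = (446 - (1/2)q_B - (1/2)q_Y)q_Y - 72q_Y.
Follower FOC: 374 - (1/2)q_B - q_Y = 0, so q_Y(q_B) = (374 - (1/2)q_B).
The leader anticipates this reaction. Substituting into P = 446 - 0.5Q gives P = 259 - (1/4)q_B, so π_B = (259 - (1/4)q_B)q_B - 72q_B.
Maximising: ∂π_B/∂q_B = 187 - (1/2)q_B = 0, giving q_B = 374.
Then q_Y = (374 - (1/2)·374) = 187.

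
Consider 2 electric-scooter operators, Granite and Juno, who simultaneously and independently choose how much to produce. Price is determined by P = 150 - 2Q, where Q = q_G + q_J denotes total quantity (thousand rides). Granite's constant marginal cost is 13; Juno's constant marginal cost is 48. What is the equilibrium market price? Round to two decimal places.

Granite's profit: π_G = (150 - 2Q)q_G - (13q_G). Setting ∂π_G/∂q_G = 0: 137 - 4q_G - 2(q_J) = 0.
Juno's profit: π_J = (150 - 2Q)q_J - (48q_J). Setting ∂π_J/∂q_J = 0: 102 - 4q_J - 2(q_G) = 0.
So q_G = (137 - 2q_J)/4 and q_J = (102 - 2q_G)/4.
Substituting one into the other gives q_G = 86/3 and q_J = 67/6.
Total output Q = 239/6, so price P = 150 - 2·(239/6) = 211/3.

70.33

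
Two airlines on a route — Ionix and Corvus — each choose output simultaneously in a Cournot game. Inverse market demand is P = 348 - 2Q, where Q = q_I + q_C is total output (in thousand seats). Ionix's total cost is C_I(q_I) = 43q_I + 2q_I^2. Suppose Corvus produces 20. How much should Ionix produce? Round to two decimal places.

With the rival's output fixed at 20, Ionix's profit is π_I = (348 - 2·20 - 2q_I)q_I - (43q_I + 2q_I²) = (308 - 2q_I)q_I - (43q_I + 2q_I²).
∂π_I/∂q_I = 265 - 8q_I = 0, so q_I = 265/8.

33.13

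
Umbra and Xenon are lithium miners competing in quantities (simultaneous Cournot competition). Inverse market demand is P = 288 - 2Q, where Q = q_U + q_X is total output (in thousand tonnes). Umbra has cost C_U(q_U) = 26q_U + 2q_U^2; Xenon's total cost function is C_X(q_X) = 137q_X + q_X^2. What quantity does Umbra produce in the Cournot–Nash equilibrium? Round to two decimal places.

28.86

Umbra's profit: π_U = (288 - 2Q)q_U - (26q_U + 2q_U²). Setting ∂π_U/∂q_U = 0: 262 - 8q_U - 2(q_X) = 0.
Xenon's first-order condition: 151 - 6q_X - 2(q_U) = 0.
So q_U = (262 - 2q_X)/8 and q_X = (151 - 2q_U)/6.
Substituting one into the other gives q_U = 635/22 and q_X = 171/11.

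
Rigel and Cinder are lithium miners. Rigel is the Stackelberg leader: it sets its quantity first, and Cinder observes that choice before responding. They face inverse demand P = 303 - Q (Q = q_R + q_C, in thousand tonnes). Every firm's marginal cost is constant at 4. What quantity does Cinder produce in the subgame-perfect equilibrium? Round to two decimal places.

Solve by backward induction. Given q_R, the follower Cinder maximises π_C = (303 - q_R - q_C)q_C - 4q_C.
Follower FOC: 299 - q_R - 2q_C = 0, so q_C(q_R) = (299 - q_R)/2.
Rigel substitutes q_C(q_R) into its own profit: π_R = q_R(303 - q_R - (299 - q_R)/2) - 4q_R = (307/2 - (1/2)q_R)q_R - 4q_R.
Leader FOC: 299/2 - q_R = 0, so q_R = 299/2.
Then q_C = (299 - 299/2)/2 = 299/4.

74.75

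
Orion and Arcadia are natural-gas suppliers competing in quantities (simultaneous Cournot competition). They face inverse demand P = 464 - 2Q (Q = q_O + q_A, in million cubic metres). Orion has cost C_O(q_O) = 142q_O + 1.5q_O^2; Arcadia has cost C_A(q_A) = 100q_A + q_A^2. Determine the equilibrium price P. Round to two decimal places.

Orion's profit: π_O = (464 - 2Q)q_O - (142q_O + (3/2)q_O²). Setting ∂π_O/∂q_O = 0: 322 - 7q_O - 2(q_A) = 0.
Arcadia's first-order condition: 364 - 6q_A - 2(q_O) = 0.
Best responses: q_O = (322 - 2q_A)/7, q_A = (364 - 2q_O)/6.
Solving the pair: q_O = 602/19, q_A = 952/19.
Total output Q = 1554/19, so price P = 464 - 2·(1554/19) = 300.4211.

300.42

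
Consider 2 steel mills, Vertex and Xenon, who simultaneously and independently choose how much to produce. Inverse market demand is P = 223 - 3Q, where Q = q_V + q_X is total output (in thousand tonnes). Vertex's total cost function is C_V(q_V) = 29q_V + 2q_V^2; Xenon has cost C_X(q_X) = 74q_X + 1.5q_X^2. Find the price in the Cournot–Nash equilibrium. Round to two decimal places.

Vertex's profit: π_V = (223 - 3Q)q_V - (29q_V + 2q_V²). Setting ∂π_V/∂q_V = 0: 194 - 10q_V - 3(q_X) = 0.
Xenon's profit: π_X = (223 - 3Q)q_X - (74q_X + (3/2)q_X²). Setting ∂π_X/∂q_X = 0: 149 - 9q_X - 3(q_V) = 0.
Rearranging gives the reaction functions q_V = (194 - 3q_X)/10 and q_X = (149 - 3q_V)/9.
Substituting one into the other gives q_V = 433/27 and q_X = 908/81.
Total output Q = 27.2469, so price P = 223 - 3·27.2469 = 141.2593.

141.26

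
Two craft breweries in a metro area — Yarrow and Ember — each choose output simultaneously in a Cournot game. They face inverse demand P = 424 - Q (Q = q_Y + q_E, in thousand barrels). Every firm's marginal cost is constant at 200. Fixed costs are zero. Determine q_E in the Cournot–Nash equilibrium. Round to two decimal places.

74.67

Each firm earns π_i = (424 - Q)q_i - 200q_i.
Setting ∂π_i/∂q_i = 0 with rivals' quantities fixed: 224 - 2q_i - q_j = 0.
By symmetry each firm produces the same amount; substituting q_j = q_i yields q_i = 224/3.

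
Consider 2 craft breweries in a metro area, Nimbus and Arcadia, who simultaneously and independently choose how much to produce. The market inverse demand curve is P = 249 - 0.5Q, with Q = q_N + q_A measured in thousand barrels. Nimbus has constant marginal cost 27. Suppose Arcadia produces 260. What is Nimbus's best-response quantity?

With the rival's output fixed at 260, Nimbus's profit is π_N = (249 - (1/2)·260 - (1/2)q_N)q_N - (27q_N) = (119 - (1/2)q_N)q_N - (27q_N).
∂π_N/∂q_N = 92 - q_N = 0, so q_N = 92.

92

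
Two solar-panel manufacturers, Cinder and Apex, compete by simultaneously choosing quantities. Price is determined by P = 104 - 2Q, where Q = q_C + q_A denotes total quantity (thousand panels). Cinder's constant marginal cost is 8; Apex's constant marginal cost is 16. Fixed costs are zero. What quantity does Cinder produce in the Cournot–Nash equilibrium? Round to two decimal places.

17.33

Cinder's profit: π_C = (104 - 2Q)q_C - (8q_C). Setting ∂π_C/∂q_C = 0: 96 - 4q_C - 2(q_A) = 0.
Apex's profit: π_A = (104 - 2Q)q_A - (16q_A). Setting ∂π_A/∂q_A = 0: 88 - 4q_A - 2(q_C) = 0.
Best responses: q_C = (96 - 2q_A)/4, q_A = (88 - 2q_C)/4.
Substituting one into the other gives q_C = 52/3 and q_A = 40/3.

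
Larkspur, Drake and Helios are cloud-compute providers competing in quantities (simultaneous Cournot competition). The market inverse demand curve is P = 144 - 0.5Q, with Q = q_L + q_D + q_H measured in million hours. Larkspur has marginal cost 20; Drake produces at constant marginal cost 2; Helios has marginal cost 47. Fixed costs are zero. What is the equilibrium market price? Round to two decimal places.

Larkspur's profit: π_L = (144 - 0.5Q)q_L - (20q_L). Setting ∂π_L/∂q_L = 0: 124 - q_L - (1/2)(q_D + q_H) = 0.
Drake's first-order condition: 142 - q_D - (1/2)(q_L + q_H) = 0.
Helios's first-order condition: 97 - q_H - (1/2)(q_L + q_D) = 0.
Adding the 3 first-order conditions: 363 − 2Q = 0, so Q = 363/2.
Back-substituting: q_L = (124 − 363/4)/(1/2) = 133/2, q_D = (142 − 363/4)/(1/2) = 205/2, q_H = (97 − 363/4)/(1/2) = 25/2.
Total output Q = 363/2, so price P = 144 - (1/2)·(363/2) = 213/4.

53.25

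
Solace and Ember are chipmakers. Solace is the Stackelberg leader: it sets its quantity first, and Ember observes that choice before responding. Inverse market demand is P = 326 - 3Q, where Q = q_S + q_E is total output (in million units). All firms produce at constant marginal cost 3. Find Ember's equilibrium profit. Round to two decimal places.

Solve by backward induction. Given q_S, the follower Ember maximises π_E = (326 - 3q_S - 3q_E)q_E - 3q_E.
∂π_E/∂q_E = 323 - 3q_S - 6q_E = 0 gives the reaction function q_E = (323 - 3q_S)/6.
The leader anticipates this reaction. Substituting into P = 326 - 3Q gives P = 329/2 - (3/2)q_S, so π_S = (329/2 - (3/2)q_S)q_S - 3q_S.
The leader's first-order condition 323/2 - 3q_S = 0 yields q_S = 323/6.
Then q_E = (323 - 3·(323/6))/6 = 323/12.
Price P = 326 - 3·(323/4) = 335/4.
Ember's profit: (335/4 - 3)·(323/12) = 2173.5208.

2173.52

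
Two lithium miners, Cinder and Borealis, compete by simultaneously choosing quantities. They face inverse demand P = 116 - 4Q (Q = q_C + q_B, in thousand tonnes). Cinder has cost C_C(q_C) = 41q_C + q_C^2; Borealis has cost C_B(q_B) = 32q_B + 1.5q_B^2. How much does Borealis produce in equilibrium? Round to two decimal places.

Cinder's profit: π_C = (116 - 4Q)q_C - (41q_C + q_C²). Setting ∂π_C/∂q_C = 0: 75 - 10q_C - 4(q_B) = 0.
Borealis's profit: π_B = (116 - 4Q)q_B - (32q_B + (3/2)q_B²). Setting ∂π_B/∂q_B = 0: 84 - 11q_B - 4(q_C) = 0.
Rearranging gives the reaction functions q_C = (75 - 4q_B)/10 and q_B = (84 - 4q_C)/11.
Solving the pair: q_C = 489/94, q_B = 270/47.

5.74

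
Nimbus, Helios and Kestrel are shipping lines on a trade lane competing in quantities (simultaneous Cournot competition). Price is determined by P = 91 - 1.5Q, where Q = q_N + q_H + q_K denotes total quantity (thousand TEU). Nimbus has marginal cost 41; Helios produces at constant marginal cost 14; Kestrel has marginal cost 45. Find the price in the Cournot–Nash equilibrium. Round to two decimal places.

47.75

Nimbus's profit: π_N = (91 - 1.5Q)q_N - (41q_N). Setting ∂π_N/∂q_N = 0: 50 - 3q_N - (3/2)(q_H + q_K) = 0.
Helios's first-order condition: 77 - 3q_H - (3/2)(q_N + q_K) = 0.
Kestrel's first-order condition: 46 - 3q_K - (3/2)(q_N + q_H) = 0.
Summing all 3 equations gives 173 − 6Q = 0, hence Q = 173/6.
Back-substituting: q_N = (50 − 173/4)/(3/2) = 9/2, q_H = (77 − 173/4)/(3/2) = 45/2, q_K = (46 − 173/4)/(3/2) = 11/6.
Total output Q = 173/6, so price P = 91 - (3/2)·(173/6) = 191/4.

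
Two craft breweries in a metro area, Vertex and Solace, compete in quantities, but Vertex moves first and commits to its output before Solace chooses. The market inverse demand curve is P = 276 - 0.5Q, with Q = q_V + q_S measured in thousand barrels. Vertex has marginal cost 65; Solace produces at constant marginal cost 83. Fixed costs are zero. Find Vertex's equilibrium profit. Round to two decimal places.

Solve by backward induction. Given q_V, the follower Solace maximises π_S = (276 - (1/2)q_V - (1/2)q_S)q_S - 83q_S.
Follower FOC: 193 - (1/2)q_V - q_S = 0, so q_S(q_V) = (193 - (1/2)q_V).
The leader anticipates this reaction. Substituting into P = 276 - 0.5Q gives P = 359/2 - (1/4)q_V, so π_V = (359/2 - (1/4)q_V)q_V - 65q_V.
Maximising: ∂π_V/∂q_V = 229/2 - (1/2)q_V = 0, giving q_V = 229.
Then q_S = (193 - (1/2)·229) = 157/2.
Price P = 276 - (1/2)·(615/2) = 489/4.
Vertex's profit: (489/4 - 65)·229 = 13110.2500.

13110.25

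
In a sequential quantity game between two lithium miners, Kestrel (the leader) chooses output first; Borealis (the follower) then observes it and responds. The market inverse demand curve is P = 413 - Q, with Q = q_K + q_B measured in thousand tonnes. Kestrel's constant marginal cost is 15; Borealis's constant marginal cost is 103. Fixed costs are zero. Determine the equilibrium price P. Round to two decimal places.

136.50

Solve by backward induction. Given q_K, the follower Borealis maximises π_B = (413 - q_K - q_B)q_B - 103q_B.
Follower FOC: 310 - q_K - 2q_B = 0, so q_B(q_K) = (310 - q_K)/2.
The leader anticipates this reaction. Substituting into P = 413 - Q gives P = 258 - (1/2)q_K, so π_K = (258 - (1/2)q_K)q_K - 15q_K.
Maximising: ∂π_K/∂q_K = 243 - q_K = 0, giving q_K = 243.
Then q_B = (310 - 243)/2 = 67/2.
Total output Q = 553/2, so price P = 413 - 553/2 = 273/2.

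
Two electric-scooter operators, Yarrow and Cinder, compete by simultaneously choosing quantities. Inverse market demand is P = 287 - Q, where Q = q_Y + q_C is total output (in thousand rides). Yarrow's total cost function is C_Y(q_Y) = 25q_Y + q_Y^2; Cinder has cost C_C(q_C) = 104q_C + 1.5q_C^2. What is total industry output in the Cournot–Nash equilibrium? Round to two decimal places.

Yarrow's profit: π_Y = (287 - Q)q_Y - (25q_Y + q_Y²). Setting ∂π_Y/∂q_Y = 0: 262 - 4q_Y - (q_C) = 0.
Cinder's profit: π_C = (287 - Q)q_C - (104q_C + (3/2)q_C²). Setting ∂π_C/∂q_C = 0: 183 - 5q_C - (q_Y) = 0.
So q_Y = (262 - q_C)/4 and q_C = (183 - q_Y)/5.
Solving the pair: q_Y = 1127/19, q_C = 470/19.
Total output Q = 1127/19 + 470/19 = 1597/19.

84.05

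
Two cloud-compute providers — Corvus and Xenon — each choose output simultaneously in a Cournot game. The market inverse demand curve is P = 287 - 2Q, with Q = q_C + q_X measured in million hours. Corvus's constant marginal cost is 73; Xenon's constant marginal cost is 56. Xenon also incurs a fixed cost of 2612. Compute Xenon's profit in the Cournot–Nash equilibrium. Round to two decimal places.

Corvus's profit: π_C = (287 - 2Q)q_C - (73q_C). Setting ∂π_C/∂q_C = 0: 214 - 4q_C - 2(q_X) = 0.
Xenon's profit: π_X = (287 - 2Q)q_X - (56q_X). Setting ∂π_X/∂q_X = 0: 231 - 4q_X - 2(q_C) = 0.
Best responses: q_C = (214 - 2q_X)/4, q_X = (231 - 2q_C)/4.
Solving the pair: q_C = 197/6, q_X = 124/3.
Price P = 287 - 2·(445/6) = 416/3.
Xenon's profit: (416/3 - 56)·(124/3) - 2612 = 804.8889.

804.89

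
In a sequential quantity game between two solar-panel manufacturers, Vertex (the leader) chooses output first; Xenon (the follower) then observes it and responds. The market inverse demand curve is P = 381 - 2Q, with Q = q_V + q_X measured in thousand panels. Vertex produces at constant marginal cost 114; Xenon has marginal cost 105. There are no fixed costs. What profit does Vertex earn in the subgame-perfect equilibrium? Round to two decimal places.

4160.25

The follower Xenon best-responds to any q_V: π_X = (381 - 2Q)q_X - 105q_X.
∂π_X/∂q_X = 276 - 2q_V - 4q_X = 0 gives the reaction function q_X = (276 - 2q_V)/4.
Vertex substitutes q_X(q_V) into its own profit: π_V = q_V(381 - 2q_V - (276 - 2q_V)/2) - 114q_V = (243 - q_V)q_V - 114q_V.
Leader FOC: 129 - 2q_V = 0, so q_V = 129/2.
Then q_X = (276 - 2·(129/2))/4 = 147/4.
Price P = 381 - 2·(405/4) = 357/2.
Vertex's profit: (357/2 - 114)·(129/2) = 4160.2500.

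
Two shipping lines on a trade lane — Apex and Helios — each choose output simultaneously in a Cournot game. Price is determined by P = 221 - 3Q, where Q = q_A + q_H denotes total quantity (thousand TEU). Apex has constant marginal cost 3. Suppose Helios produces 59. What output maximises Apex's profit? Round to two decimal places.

6.83

With the rival's output fixed at 59, Apex's profit is π_A = (221 - 3·59 - 3q_A)q_A - (3q_A) = (44 - 3q_A)q_A - (3q_A).
∂π_A/∂q_A = 41 - 6q_A = 0, so q_A = 41/6.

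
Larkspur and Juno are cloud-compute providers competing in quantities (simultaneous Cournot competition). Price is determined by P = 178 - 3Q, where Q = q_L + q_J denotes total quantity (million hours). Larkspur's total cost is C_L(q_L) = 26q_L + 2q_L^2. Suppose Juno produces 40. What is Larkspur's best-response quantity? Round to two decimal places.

With the rival's output fixed at 40, Larkspur's profit is π_L = (178 - 3·40 - 3q_L)q_L - (26q_L + 2q_L²) = (58 - 3q_L)q_L - (26q_L + 2q_L²).
∂π_L/∂q_L = 32 - 10q_L = 0, so q_L = 16/5.

3.20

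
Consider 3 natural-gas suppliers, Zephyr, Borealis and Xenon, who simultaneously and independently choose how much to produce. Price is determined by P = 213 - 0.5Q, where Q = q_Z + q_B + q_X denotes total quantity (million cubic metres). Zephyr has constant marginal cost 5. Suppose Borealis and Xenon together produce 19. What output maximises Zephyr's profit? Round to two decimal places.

198.50

With rivals' combined output fixed at 19, Zephyr's profit is π_Z = (213 - (1/2)·19 - (1/2)q_Z)q_Z - (5q_Z) = (407/2 - (1/2)q_Z)q_Z - (5q_Z).
∂π_Z/∂q_Z = 397/2 - q_Z = 0, so q_Z = 397/2.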